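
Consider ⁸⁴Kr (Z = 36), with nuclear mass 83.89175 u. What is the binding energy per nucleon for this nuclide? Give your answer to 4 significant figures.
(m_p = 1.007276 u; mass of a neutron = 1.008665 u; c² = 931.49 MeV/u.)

Mass of separated nucleons = 36(1.007276) + 48(1.008665) = 36.261936 + 48.415920 = 84.677856 u
Δm = 84.677856 − 83.89175 = 0.786106 u
E_B = 0.786106 × 931.49 = 732.250 MeV
Per nucleon: 732.250 / 84 = 8.717 MeV

8.717 MeV/nucleon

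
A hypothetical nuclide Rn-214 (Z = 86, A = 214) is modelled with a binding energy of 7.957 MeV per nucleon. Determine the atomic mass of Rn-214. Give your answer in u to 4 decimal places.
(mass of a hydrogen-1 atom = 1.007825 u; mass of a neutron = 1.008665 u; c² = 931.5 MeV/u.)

213.9541 u

Total binding energy = 214 × 7.957 = 1702.798 MeV
Mass defect = 1702.798 MeV / (931.5 MeV/u) = 1.828017 u
Constituent mass = 86(1.007825) + 128(1.008665) = 215.782070 u
Atomic mass = 215.782070 − 1.828017 = 213.954053 u ≈ 213.9541 u (to 4 decimal places)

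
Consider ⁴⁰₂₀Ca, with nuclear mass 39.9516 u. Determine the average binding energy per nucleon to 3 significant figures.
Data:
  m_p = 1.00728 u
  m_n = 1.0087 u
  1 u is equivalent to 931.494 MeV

Z = 20, so N = A − Z = 40 − 20 = 20.
Σm = 20·m_p + 20·m_n = 20.14560 + 20.1740 = 40.31960 u
Mass defect Δm = 40.31960 − 39.9516 = 0.36800 u
E_B = 0.36800 × 931.494 = 342.790 MeV
Per nucleon: 342.790 / 40 = 8.570 MeV

8.57 MeV/nucleon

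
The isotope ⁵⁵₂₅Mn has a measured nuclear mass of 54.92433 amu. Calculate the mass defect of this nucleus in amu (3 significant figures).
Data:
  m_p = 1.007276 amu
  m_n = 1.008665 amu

0.518 amu

Mass of separated nucleons = 25(1.007276) + 30(1.008665) = 25.181900 + 30.259950 = 55.441850 amu
Mass defect Δm = 55.441850 − 54.92433 = 0.517520 amu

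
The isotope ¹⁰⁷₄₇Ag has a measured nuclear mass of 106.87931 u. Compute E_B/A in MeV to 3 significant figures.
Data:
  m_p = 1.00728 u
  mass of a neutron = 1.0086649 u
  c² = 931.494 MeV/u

8.56 MeV/nucleon

Mass of separated nucleons = 47(1.00728) + 60(1.0086649) = 47.34216 + 60.5198940 = 107.8620540 u
Mass defect Δm = 107.8620540 − 106.87931 = 0.9827440 u
E_B = 0.9827440 × 931.494 = 915.420 MeV
Dividing by A = 107 gives 8.555 MeV per nucleon.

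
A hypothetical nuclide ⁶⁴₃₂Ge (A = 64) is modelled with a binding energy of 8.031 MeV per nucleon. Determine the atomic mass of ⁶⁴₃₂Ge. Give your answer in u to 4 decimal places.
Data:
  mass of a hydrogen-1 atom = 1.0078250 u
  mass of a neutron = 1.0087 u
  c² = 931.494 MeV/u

Total binding energy = 64 × 8.031 = 513.984 MeV
Mass defect = 513.984 MeV / (931.494 MeV/u) = 0.551785 u
Constituent mass = 32(1.0078250) + 32(1.0087) = 64.5288000 u
Atomic mass = 64.5288000 − 0.551785 = 63.9770150 u ≈ 63.9770 u (to 4 decimal places)

63.9770 u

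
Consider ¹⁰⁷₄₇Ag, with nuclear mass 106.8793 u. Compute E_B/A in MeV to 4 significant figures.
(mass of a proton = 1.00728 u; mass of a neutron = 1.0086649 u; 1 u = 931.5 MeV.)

8.555 MeV/nucleon

Z = 47, so N = A − Z = 107 − 47 = 60.
Σm = 47·m_p + 60·m_n = 47.34216 + 60.5198940 = 107.8620540 u
The mass defect is 107.8620540 − 106.8793 = 0.9827540 u.
Converting to energy: 0.9827540 u × 931.5 MeV/u = 915.435 MeV
BE/A = 915.435 MeV / 107 = 8.555 MeV/nucleon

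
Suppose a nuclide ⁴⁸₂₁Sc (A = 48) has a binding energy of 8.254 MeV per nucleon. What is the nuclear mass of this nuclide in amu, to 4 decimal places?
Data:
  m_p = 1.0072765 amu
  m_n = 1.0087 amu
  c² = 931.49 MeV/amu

Total binding energy = 48 × 8.254 = 396.192 MeV
Mass defect = 396.192 MeV / (931.49 MeV/amu) = 0.425331 amu
Constituent mass = 21(1.0072765) + 27(1.0087) = 48.3877065 amu
Nuclear mass = 48.3877065 − 0.425331 = 47.9623755 amu ≈ 47.9624 amu (to 4 decimal places)

47.9624 amu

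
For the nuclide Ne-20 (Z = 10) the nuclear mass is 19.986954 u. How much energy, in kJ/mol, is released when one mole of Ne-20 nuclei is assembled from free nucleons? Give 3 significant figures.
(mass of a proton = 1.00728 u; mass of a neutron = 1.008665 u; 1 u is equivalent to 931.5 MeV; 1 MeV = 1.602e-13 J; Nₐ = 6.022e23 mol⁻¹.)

Z = 10, so N = A − Z = 20 − 10 = 10.
Σm = 10·m_p + 10·m_n = 10.07280 + 10.086650 = 20.159450 u
Mass defect Δm = 20.159450 − 19.986954 = 0.172496 u
E_B = 0.172496 × 931.5 = 160.680 MeV
Per nucleus in joules: 160.680 MeV × 1.602e-13 J/MeV = 2.5741e-11 J
Per mole: 2.5741e-11 J × 6.022e23 mol⁻¹ = 1.5501e+13 J/mol

1.55e+10 kJ/mol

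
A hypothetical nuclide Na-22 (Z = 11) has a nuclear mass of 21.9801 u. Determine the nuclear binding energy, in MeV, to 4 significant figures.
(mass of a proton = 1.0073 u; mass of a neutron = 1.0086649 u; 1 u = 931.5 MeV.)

Σm = 11·m_p + 11·m_n = 11.0803 + 11.0953139 = 22.1756139 u
Mass defect Δm = 22.1756139 − 21.9801 = 0.1955139 u
Converting to energy: 0.1955139 u × 931.5 MeV/u = 182.121 MeV

182.1 MeV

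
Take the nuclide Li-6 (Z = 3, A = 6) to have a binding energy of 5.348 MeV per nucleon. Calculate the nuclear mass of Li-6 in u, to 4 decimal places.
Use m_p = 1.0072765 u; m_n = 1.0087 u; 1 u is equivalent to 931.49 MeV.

Total binding energy = 6 × 5.348 = 32.088 MeV
Mass defect = 32.088 MeV / (931.49 MeV/u) = 0.034448 u
Constituent mass = 3(1.0072765) + 3(1.0087) = 6.0479295 u
Nuclear mass = 6.0479295 − 0.034448 = 6.0134815 u ≈ 6.0135 u (to 4 decimal places)

6.0135 u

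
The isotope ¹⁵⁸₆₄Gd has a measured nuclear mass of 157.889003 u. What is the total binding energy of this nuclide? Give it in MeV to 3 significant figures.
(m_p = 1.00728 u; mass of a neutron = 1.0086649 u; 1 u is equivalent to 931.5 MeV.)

1300 MeV

Z = 64, so N = A − Z = 158 − 64 = 94.
Σm = 64·m_p + 94·m_n = 64.46592 + 94.8145006 = 159.2804206 u
Δm = 159.2804206 − 157.889003 = 1.3914176 u
Binding energy = Δm·c² = 1.3914176 × 931.5 MeV/u = 1296.11 MeV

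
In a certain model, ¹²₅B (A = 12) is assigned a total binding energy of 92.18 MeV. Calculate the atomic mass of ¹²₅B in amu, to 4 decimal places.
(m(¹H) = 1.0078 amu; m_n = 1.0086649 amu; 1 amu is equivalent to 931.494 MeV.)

Mass defect = 92.18 MeV / (931.494 MeV/amu) = 0.098959 amu
Constituent mass = 5(1.0078) + 7(1.0086649) = 12.0996543 amu
Atomic mass = 12.0996543 − 0.098959 = 12.0006953 amu ≈ 12.0007 amu (to 4 decimal places)

12.0007 amu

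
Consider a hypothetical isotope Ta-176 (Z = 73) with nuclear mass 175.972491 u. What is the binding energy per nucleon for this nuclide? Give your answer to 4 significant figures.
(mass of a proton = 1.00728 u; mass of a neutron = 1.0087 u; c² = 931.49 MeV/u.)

7.701 MeV/nucleon

With 73 protons and 103 neutrons (A = 176):
Total constituent mass: 73 × 1.00728 + 103 × 1.0087 = 177.42754 u
The mass defect is 177.42754 − 175.972491 = 1.455049 u.
Converting to energy: 1.455049 u × 931.49 MeV/u = 1355.36 MeV
BE/A = 1355.36 MeV / 176 = 7.701 MeV/nucleon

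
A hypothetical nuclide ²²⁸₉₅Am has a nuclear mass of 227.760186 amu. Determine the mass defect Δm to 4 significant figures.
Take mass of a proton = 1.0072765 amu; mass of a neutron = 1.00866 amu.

Total constituent mass: 95 × 1.0072765 + 133 × 1.00866 = 229.8430475 amu
Mass defect Δm = 229.8430475 − 227.760186 = 2.0828615 amu

2.083 amu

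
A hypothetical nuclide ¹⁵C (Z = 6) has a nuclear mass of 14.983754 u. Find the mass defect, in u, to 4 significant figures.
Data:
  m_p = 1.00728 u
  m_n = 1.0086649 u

The nucleus contains 6 protons and 15 − 6 = 9 neutrons.
Total constituent mass: 6 × 1.00728 + 9 × 1.0086649 = 15.1216641 u
Δm = 15.1216641 − 14.983754 = 0.1379101 u

0.1379 u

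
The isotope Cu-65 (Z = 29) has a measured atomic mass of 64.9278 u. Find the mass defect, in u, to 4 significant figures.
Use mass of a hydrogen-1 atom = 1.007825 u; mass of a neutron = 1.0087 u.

0.6123 u

Total constituent mass: 29 × 1.007825 + 36 × 1.0087 = 65.540125 u
Δm = 65.540125 − 64.9278 = 0.612325 u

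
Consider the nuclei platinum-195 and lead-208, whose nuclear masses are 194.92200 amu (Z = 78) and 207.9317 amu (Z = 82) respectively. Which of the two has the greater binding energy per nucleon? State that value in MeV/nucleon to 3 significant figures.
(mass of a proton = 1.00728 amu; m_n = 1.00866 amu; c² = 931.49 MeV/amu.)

platinum-195; 7.93 MeV/nucleon

platinum-195: Σm = 78(1.00728) + 117(1.00866) = 196.58106 amu; Δm = 1.65906 amu; E_B = 1545.4 MeV; E_B/A = 7.925 MeV
lead-208: Σm = 82(1.00728) + 126(1.00866) = 209.68812 amu; Δm = 1.75642 amu; E_B = 1636.1 MeV; E_B/A = 7.866 MeV
platinum-195 has the higher binding energy per nucleon, so it is the more tightly bound nucleus.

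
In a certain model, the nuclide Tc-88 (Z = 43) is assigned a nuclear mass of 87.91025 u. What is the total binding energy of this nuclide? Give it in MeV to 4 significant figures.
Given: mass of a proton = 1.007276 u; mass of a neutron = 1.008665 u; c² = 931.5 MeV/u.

Σm = 43·m_p + 45·m_n = 43.312868 + 45.389925 = 88.702793 u
Δm = 88.702793 − 87.91025 = 0.792543 u
E_B = 0.792543 × 931.5 = 738.254 MeV

738.3 MeV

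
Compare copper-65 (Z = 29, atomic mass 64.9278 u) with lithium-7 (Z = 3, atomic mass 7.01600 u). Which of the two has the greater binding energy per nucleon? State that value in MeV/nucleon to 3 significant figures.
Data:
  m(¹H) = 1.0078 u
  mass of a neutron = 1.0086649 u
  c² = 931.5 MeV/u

copper-65; 8.75 MeV/nucleon

copper-65: Σm = 29(1.0078) + 36(1.0086649) = 65.5381364 u; Δm = 0.6103364 u; E_B = 568.53 MeV; E_B/A = 8.747 MeV
lithium-7: Σm = 3(1.0078) + 4(1.0086649) = 7.0580596 u; Δm = 0.0420596 u; E_B = 39.179 MeV; E_B/A = 5.597 MeV
copper-65 has the higher binding energy per nucleon, so it is the more tightly bound nucleus.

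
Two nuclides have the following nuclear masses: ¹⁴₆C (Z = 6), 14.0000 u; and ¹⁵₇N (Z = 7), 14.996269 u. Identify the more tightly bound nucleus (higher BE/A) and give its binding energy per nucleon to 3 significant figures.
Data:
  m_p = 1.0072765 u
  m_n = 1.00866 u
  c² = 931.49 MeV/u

¹⁵₇N; 7.70 MeV/nucleon

¹⁴₆C: Σm = 6(1.0072765) + 8(1.00866) = 14.1129390 u; Δm = 0.1129390 u; E_B = 105.20 MeV; E_B/A = 7.514 MeV
¹⁵₇N: Σm = 7(1.0072765) + 8(1.00866) = 15.1202155 u; Δm = 0.1239465 u; E_B = 115.45 MeV; E_B/A = 7.697 MeV
¹⁵₇N has the higher binding energy per nucleon, so it is the more tightly bound nucleus.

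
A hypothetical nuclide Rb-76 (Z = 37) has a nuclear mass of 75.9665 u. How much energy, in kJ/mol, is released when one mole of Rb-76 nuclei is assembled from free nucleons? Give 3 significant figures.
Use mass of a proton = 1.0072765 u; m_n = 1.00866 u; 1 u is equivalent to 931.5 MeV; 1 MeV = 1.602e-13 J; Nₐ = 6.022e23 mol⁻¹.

5.76e+10 kJ/mol

Z = 37, so N = A − Z = 76 − 37 = 39.
Total constituent mass: 37 × 1.0072765 + 39 × 1.00866 = 76.6069705 u
Mass defect Δm = 76.6069705 − 75.9665 = 0.6404705 u
E_B = 0.6404705 × 931.5 = 596.598 MeV
Per nucleus in joules: 596.598 MeV × 1.602e-13 J/MeV = 9.5575e-11 J
Per mole: 9.5575e-11 J × 6.022e23 mol⁻¹ = 5.7555e+13 J/mol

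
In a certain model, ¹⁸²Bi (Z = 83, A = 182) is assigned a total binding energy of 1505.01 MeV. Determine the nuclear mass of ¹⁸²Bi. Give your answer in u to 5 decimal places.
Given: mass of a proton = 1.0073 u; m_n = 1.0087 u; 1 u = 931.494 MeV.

181.85151 u

Mass defect = 1505.01 MeV / (931.494 MeV/u) = 1.6156948 u
Constituent mass = 83(1.0073) + 99(1.0087) = 183.4672 u
Nuclear mass = 183.4672 − 1.6156948 = 181.8515052 u ≈ 181.85151 u (to 5 decimal places)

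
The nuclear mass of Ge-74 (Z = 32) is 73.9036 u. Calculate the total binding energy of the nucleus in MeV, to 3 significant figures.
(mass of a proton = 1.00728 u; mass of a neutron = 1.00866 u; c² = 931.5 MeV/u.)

646 MeV

With 32 protons and 42 neutrons (A = 74):
Total constituent mass: 32 × 1.00728 + 42 × 1.00866 = 74.59668 u
Δm = 74.59668 − 73.9036 = 0.69308 u
Converting to energy: 0.69308 u × 931.5 MeV/u = 645.604 MeV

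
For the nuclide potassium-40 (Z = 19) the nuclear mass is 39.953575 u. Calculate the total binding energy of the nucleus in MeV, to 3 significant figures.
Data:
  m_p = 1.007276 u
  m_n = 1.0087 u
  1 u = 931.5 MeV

With 19 protons and 21 neutrons (A = 40):
Mass of separated nucleons = 19(1.007276) + 21(1.0087) = 19.138244 + 21.1827 = 40.320944 u
Δm = 40.320944 − 39.953575 = 0.367369 u
E_B = 0.367369 × 931.5 = 342.204 MeV

342 MeV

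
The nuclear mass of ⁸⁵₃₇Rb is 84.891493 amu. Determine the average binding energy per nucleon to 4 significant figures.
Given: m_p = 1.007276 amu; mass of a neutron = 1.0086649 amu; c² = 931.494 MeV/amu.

The nucleus contains 37 protons and 85 − 37 = 48 neutrons.
Mass of separated nucleons = 37(1.007276) + 48(1.0086649) = 37.269212 + 48.4159152 = 85.6851272 amu
The mass defect is 85.6851272 − 84.891493 = 0.7936342 amu.
Binding energy = Δm·c² = 0.7936342 × 931.494 MeV/amu = 739.265 MeV
BE/A = 739.265 MeV / 85 = 8.697 MeV/nucleon

8.697 MeV/nucleon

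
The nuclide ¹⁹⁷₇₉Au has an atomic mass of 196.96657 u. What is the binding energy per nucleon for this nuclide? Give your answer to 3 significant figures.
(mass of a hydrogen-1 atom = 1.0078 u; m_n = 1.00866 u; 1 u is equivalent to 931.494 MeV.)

With 79 protons and 118 neutrons (A = 197):
Total constituent mass: 79 × 1.0078 + 118 × 1.00866 = 198.63808 u
The mass defect is 198.63808 − 196.96657 = 1.67151 u.
Converting to energy: 1.67151 u × 931.494 MeV/u = 1557.00 MeV
BE/A = 1557.00 MeV / 197 = 7.904 MeV/nucleon

7.90 MeV/nucleon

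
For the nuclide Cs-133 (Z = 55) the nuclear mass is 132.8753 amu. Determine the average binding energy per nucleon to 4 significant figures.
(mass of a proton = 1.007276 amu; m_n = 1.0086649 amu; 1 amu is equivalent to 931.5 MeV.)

8.410 MeV/nucleon

The nucleus contains 55 protons and 133 − 55 = 78 neutrons.
Σm = 55·m_p + 78·m_n = 55.400180 + 78.6758622 = 134.0760422 amu
The mass defect is 134.0760422 − 132.8753 = 1.2007422 amu.
E_B = 1.2007422 × 931.5 = 1118.49 MeV
BE/A = 1118.49 MeV / 133 = 8.410 MeV/nucleon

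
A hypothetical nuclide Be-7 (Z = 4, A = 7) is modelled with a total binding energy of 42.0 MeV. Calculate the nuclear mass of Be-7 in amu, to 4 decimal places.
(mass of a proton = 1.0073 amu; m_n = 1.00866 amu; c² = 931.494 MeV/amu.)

Mass defect = 42.0 MeV / (931.494 MeV/amu) = 0.045089 amu
Constituent mass = 4(1.0073) + 3(1.00866) = 7.05518 amu
Nuclear mass = 7.05518 − 0.045089 = 7.010091 amu ≈ 7.0101 amu (to 4 decimal places)

7.0101 amu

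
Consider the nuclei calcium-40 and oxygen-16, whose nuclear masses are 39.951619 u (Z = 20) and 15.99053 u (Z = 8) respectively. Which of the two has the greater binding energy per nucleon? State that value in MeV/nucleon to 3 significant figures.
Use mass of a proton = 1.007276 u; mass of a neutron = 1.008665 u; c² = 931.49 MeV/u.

calcium-40; 8.55 MeV/nucleon

calcium-40: Σm = 20(1.007276) + 20(1.008665) = 40.318820 u; Δm = 0.367201 u; E_B = 342.04 MeV; E_B/A = 8.551 MeV
oxygen-16: Σm = 8(1.007276) + 8(1.008665) = 16.127528 u; Δm = 0.136998 u; E_B = 127.61 MeV; E_B/A = 7.976 MeV
calcium-40 has the higher binding energy per nucleon, so it is the more tightly bound nucleus.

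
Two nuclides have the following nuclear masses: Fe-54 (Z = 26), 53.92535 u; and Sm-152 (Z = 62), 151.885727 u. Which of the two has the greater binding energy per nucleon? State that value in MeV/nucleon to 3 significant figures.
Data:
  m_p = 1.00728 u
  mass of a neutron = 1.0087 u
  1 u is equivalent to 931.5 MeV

Fe-54: Σm = 26(1.00728) + 28(1.0087) = 54.43288 u; Δm = 0.50753 u; E_B = 472.764 MeV; E_B/A = 8.7549 MeV
Sm-152: Σm = 62(1.00728) + 90(1.0087) = 153.23436 u; Δm = 1.348633 u; E_B = 1256.25 MeV; E_B/A = 8.2648 MeV
Fe-54 has the higher binding energy per nucleon, so it is the more tightly bound nucleus.

Fe-54; 8.75 MeV/nucleon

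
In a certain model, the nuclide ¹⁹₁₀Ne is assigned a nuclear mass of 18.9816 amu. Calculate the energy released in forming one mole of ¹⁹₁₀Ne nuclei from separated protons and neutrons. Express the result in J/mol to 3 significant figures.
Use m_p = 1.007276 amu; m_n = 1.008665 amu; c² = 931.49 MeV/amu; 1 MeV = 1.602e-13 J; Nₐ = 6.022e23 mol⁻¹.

The nucleus contains 10 protons and 19 − 10 = 9 neutrons.
Total constituent mass: 10 × 1.007276 + 9 × 1.008665 = 19.150745 amu
Mass defect Δm = 19.150745 − 18.9816 = 0.169145 amu
Binding energy = Δm·c² = 0.169145 × 931.49 MeV/amu = 157.557 MeV
Per nucleus in joules: 157.557 MeV × 1.602e-13 J/MeV = 2.5241e-11 J
Per mole: 2.5241e-11 J × 6.022e23 mol⁻¹ = 1.5200e+13 J/mol

1.52e+13 J/mol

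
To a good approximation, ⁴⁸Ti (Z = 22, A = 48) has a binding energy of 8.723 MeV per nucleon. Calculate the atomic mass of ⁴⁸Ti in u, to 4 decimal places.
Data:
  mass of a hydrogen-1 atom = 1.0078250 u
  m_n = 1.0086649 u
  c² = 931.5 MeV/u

47.9479 u

Total binding energy = 48 × 8.723 = 418.704 MeV
Mass defect = 418.704 MeV / (931.5 MeV/u) = 0.449494 u
Constituent mass = 22(1.0078250) + 26(1.0086649) = 48.3974374 u
Atomic mass = 48.3974374 − 0.449494 = 47.9479434 u ≈ 47.9479 u (to 4 decimal places)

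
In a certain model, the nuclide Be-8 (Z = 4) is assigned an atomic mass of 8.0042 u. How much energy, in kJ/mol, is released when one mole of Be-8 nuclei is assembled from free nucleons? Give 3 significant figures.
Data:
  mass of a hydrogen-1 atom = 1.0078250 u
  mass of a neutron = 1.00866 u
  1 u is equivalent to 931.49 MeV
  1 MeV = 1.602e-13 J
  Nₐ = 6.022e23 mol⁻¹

Z = 4, so N = A − Z = 8 − 4 = 4.
Σm = 4·m(¹H) + 4·m_n = 4.0313000 + 4.03464 = 8.0659400 u
Mass defect Δm = 8.0659400 − 8.0042 = 0.0617400 u
Binding energy = Δm·c² = 0.0617400 × 931.49 MeV/u = 57.5102 MeV
Per nucleus in joules: 57.5102 MeV × 1.602e-13 J/MeV = 9.2131e-12 J
Per mole: 9.2131e-12 J × 6.022e23 mol⁻¹ = 5.5481e+12 J/mol

5.55e+09 kJ/mol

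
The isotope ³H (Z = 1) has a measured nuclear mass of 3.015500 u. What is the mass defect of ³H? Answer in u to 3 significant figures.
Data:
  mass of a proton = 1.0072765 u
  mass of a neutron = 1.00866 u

0.00910 u

The nucleus contains 1 protons and 3 − 1 = 2 neutrons.
Σm = 1·m_p + 2·m_n = 1.0072765 + 2.01732 = 3.0245965 u
Mass defect Δm = 3.0245965 − 3.015500 = 0.0090965 u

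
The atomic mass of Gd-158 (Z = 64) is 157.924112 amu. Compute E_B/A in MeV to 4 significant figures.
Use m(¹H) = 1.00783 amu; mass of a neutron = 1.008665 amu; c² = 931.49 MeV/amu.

Σm = 64·m(¹H) + 94·m_n = 64.50112 + 94.814510 = 159.315630 amu
Mass defect Δm = 159.315630 − 157.924112 = 1.391518 amu
E_B = 1.391518 × 931.49 = 1296.19 MeV
Per nucleon: 1296.19 / 158 = 8.204 MeV

8.204 MeV/nucleon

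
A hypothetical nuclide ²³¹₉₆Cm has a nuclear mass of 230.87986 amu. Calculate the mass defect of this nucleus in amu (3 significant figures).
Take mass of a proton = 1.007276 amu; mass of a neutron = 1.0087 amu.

Mass of separated nucleons = 96(1.007276) + 135(1.0087) = 96.698496 + 136.1745 = 232.872996 amu
Δm = 232.872996 − 230.87986 = 1.993136 amu

1.99 amu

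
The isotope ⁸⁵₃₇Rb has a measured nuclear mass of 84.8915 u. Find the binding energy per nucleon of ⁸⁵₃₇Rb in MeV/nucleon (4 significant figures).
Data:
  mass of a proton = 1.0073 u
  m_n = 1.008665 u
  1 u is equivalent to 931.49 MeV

Z = 37, so N = A − Z = 85 − 37 = 48.
Σm = 37·m_p + 48·m_n = 37.2701 + 48.415920 = 85.686020 u
Mass defect Δm = 85.686020 − 84.8915 = 0.794520 u
Binding energy = Δm·c² = 0.794520 × 931.49 MeV/u = 740.087 MeV
Dividing by A = 85 gives 8.707 MeV per nucleon.

8.707 MeV/nucleon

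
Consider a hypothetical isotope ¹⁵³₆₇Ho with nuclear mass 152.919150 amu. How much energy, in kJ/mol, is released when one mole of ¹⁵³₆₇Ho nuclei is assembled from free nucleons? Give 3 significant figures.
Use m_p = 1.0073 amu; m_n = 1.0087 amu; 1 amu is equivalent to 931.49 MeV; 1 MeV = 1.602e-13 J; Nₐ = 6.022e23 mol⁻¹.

1.18e+11 kJ/mol

The nucleus contains 67 protons and 153 − 67 = 86 neutrons.
Mass of separated nucleons = 67(1.0073) + 86(1.0087) = 67.4891 + 86.7482 = 154.2373 amu
Δm = 154.2373 − 152.919150 = 1.318150 amu
Binding energy = Δm·c² = 1.318150 × 931.49 MeV/amu = 1227.84 MeV
Per nucleus in joules: 1227.84 MeV × 1.602e-13 J/MeV = 1.9670e-10 J
Per mole: 1.9670e-10 J × 6.022e23 mol⁻¹ = 1.1845e+14 J/mol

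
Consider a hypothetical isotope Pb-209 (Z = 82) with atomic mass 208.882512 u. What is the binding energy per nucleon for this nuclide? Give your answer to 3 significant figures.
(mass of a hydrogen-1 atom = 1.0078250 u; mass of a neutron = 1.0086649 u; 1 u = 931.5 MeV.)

Z = 82, so N = A − Z = 209 − 82 = 127.
Total constituent mass: 82 × 1.0078250 + 127 × 1.0086649 = 210.7420923 u
Δm = 210.7420923 − 208.882512 = 1.8595803 u
Converting to energy: 1.8595803 u × 931.5 MeV/u = 1732.20 MeV
BE/A = 1732.20 MeV / 209 = 8.288 MeV/nucleon

8.29 MeV/nucleon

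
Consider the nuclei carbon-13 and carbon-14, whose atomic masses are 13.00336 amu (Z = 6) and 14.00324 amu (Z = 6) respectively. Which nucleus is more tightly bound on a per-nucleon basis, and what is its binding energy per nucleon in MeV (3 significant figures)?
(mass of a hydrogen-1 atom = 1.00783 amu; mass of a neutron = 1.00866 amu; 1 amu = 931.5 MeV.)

carbon-13: Σm = 6(1.00783) + 7(1.00866) = 13.10760 amu; Δm = 0.10424 amu; E_B = 97.100 MeV; E_B/A = 7.469 MeV
carbon-14: Σm = 6(1.00783) + 8(1.00866) = 14.11626 amu; Δm = 0.11302 amu; E_B = 105.28 MeV; E_B/A = 7.520 MeV
carbon-14 has the higher binding energy per nucleon, so it is the more tightly bound nucleus.

carbon-14; 7.52 MeV/nucleon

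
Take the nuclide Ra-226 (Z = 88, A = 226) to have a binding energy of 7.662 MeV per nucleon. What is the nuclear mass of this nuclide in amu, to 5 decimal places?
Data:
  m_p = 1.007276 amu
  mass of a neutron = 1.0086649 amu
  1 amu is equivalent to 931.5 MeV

Total binding energy = 226 × 7.662 = 1731.612 MeV
Mass defect = 1731.612 MeV / (931.5 MeV/amu) = 1.8589501 amu
Constituent mass = 88(1.007276) + 138(1.0086649) = 227.8360442 amu
Nuclear mass = 227.8360442 − 1.8589501 = 225.9770941 amu ≈ 225.97709 amu (to 5 decimal places)

225.97709 amu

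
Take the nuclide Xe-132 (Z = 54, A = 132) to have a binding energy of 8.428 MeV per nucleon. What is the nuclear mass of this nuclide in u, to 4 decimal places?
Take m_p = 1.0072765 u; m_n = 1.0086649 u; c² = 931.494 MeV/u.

Total binding energy = 132 × 8.428 = 1112.496 MeV
Mass defect = 1112.496 MeV / (931.494 MeV/u) = 1.194314 u
Constituent mass = 54(1.0072765) + 78(1.0086649) = 133.0687932 u
Nuclear mass = 133.0687932 − 1.194314 = 131.8744792 u ≈ 131.8745 u (to 4 decimal places)

131.8745 u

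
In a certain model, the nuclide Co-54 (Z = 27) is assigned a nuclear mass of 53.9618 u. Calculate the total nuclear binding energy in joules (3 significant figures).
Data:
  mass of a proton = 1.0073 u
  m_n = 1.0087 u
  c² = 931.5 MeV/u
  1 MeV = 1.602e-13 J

7.02e-11 J

Z = 27, so N = A − Z = 54 − 27 = 27.
Mass of separated nucleons = 27(1.0073) + 27(1.0087) = 27.1971 + 27.2349 = 54.4320 u
Mass defect Δm = 54.4320 − 53.9618 = 0.4702 u
Converting to energy: 0.4702 u × 931.5 MeV/u = 437.991 MeV
In joules: 437.991 MeV × 1.602e-13 J/MeV = 7.0166e-11 J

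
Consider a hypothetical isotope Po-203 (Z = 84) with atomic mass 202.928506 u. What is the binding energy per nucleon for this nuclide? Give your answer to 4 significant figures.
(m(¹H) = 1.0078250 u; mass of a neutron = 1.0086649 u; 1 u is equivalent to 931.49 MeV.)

The nucleus contains 84 protons and 203 − 84 = 119 neutrons.
Total constituent mass: 84 × 1.0078250 + 119 × 1.0086649 = 204.6884231 u
The mass defect is 204.6884231 − 202.928506 = 1.7599171 u.
Binding energy = Δm·c² = 1.7599171 × 931.49 MeV/u = 1639.35 MeV
Dividing by A = 203 gives 8.076 MeV per nucleon.

8.076 MeV/nucleon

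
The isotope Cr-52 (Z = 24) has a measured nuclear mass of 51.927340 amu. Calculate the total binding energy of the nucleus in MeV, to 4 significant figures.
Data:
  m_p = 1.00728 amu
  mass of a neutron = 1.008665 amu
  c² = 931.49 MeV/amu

Σm = 24·m_p + 28·m_n = 24.17472 + 28.242620 = 52.417340 amu
Mass defect Δm = 52.417340 − 51.927340 = 0.490000 amu
E_B = 0.490000 × 931.49 = 456.430 MeV

456.4 MeV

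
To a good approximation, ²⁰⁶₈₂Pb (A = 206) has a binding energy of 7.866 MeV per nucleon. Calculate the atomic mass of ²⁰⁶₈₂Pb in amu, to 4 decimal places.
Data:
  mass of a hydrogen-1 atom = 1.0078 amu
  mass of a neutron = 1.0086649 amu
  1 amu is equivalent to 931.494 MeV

Total binding energy = 206 × 7.866 = 1620.396 MeV
Mass defect = 1620.396 MeV / (931.494 MeV/amu) = 1.739567 amu
Constituent mass = 82(1.0078) + 124(1.0086649) = 207.7140476 amu
Atomic mass = 207.7140476 − 1.739567 = 205.9744806 amu ≈ 205.9745 amu (to 4 decimal places)

205.9745 amu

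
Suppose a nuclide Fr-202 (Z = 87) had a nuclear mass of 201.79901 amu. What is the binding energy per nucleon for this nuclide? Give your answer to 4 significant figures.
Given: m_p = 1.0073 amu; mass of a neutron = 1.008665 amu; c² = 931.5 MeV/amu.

Σm = 87·m_p + 115·m_n = 87.6351 + 115.996475 = 203.631575 amu
The mass defect is 203.631575 − 201.79901 = 1.832565 amu.
E_B = 1.832565 × 931.5 = 1707.03 MeV
Dividing by A = 202 gives 8.451 MeV per nucleon.

8.451 MeV/nucleon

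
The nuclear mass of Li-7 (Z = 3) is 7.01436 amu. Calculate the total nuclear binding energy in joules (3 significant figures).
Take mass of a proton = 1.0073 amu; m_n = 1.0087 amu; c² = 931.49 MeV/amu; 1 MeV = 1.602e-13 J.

6.32e-12 J

With 3 protons and 4 neutrons (A = 7):
Mass of separated nucleons = 3(1.0073) + 4(1.0087) = 3.0219 + 4.0348 = 7.0567 amu
Mass defect Δm = 7.0567 − 7.01436 = 0.04234 amu
E_B = 0.04234 × 931.49 = 39.4393 MeV
In joules: 39.4393 MeV × 1.602e-13 J/MeV = 6.3182e-12 J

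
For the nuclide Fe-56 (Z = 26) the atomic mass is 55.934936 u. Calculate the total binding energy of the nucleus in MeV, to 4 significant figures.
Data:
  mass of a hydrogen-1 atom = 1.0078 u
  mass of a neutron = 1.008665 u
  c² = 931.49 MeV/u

491.7 MeV

Z = 26, so N = A − Z = 56 − 26 = 30.
Total constituent mass: 26 × 1.0078 + 30 × 1.008665 = 56.462750 u
The mass defect is 56.462750 − 55.934936 = 0.527814 u.
Converting to energy: 0.527814 u × 931.49 MeV/u = 491.653 MeV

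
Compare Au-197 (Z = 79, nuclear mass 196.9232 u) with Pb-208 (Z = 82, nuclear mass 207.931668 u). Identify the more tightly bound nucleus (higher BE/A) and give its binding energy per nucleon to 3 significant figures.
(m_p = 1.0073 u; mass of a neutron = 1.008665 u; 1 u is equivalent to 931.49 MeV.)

Au-197: Σm = 79(1.0073) + 118(1.008665) = 198.599170 u; Δm = 1.675970 u; E_B = 1561.15 MeV; E_B/A = 7.9246 MeV
Pb-208: Σm = 82(1.0073) + 126(1.008665) = 209.690390 u; Δm = 1.758722 u; E_B = 1638.2 MeV; E_B/A = 7.876 MeV
Au-197 has the higher binding energy per nucleon, so it is the more tightly bound nucleus.

Au-197; 7.92 MeV/nucleon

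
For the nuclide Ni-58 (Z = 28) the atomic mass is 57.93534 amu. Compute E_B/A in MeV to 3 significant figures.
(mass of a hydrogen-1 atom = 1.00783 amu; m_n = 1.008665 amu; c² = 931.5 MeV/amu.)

8.73 MeV/nucleon

Mass of separated nucleons = 28(1.00783) + 30(1.008665) = 28.21924 + 30.259950 = 58.479190 amu
The mass defect is 58.479190 − 57.93534 = 0.543850 amu.
Converting to energy: 0.543850 amu × 931.5 MeV/amu = 506.596 MeV
Per nucleon: 506.596 / 58 = 8.734 MeV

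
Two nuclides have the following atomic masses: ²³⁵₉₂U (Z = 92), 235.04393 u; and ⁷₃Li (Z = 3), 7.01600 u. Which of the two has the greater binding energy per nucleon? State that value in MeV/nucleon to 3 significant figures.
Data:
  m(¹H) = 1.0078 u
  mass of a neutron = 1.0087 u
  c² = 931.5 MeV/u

²³⁵₉₂U; 7.60 MeV/nucleon

²³⁵₉₂U: Σm = 92(1.0078) + 143(1.0087) = 236.9617 u; Δm = 1.91777 u; E_B = 1786.4 MeV; E_B/A = 7.602 MeV
⁷₃Li: Σm = 3(1.0078) + 4(1.0087) = 7.0582 u; Δm = 0.04220 u; E_B = 39.309 MeV; E_B/A = 5.616 MeV
²³⁵₉₂U has the higher binding energy per nucleon, so it is the more tightly bound nucleus.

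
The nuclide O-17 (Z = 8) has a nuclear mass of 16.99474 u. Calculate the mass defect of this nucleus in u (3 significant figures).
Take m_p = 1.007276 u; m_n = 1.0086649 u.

Mass of separated nucleons = 8(1.007276) + 9(1.0086649) = 8.058208 + 9.0779841 = 17.1361921 u
Mass defect Δm = 17.1361921 − 16.99474 = 0.1414521 u

0.141 u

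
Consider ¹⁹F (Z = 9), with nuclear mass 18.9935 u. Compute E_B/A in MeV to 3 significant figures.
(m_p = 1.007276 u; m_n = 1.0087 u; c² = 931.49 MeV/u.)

Mass of separated nucleons = 9(1.007276) + 10(1.0087) = 9.065484 + 10.0870 = 19.152484 u
Mass defect Δm = 19.152484 − 18.9935 = 0.158984 u
Binding energy = Δm·c² = 0.158984 × 931.49 MeV/u = 148.092 MeV
BE/A = 148.092 MeV / 19 = 7.794 MeV/nucleon

7.79 MeV/nucleon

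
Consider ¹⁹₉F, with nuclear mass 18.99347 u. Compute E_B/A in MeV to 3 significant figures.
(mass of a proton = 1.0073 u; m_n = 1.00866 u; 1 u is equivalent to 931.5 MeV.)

With 9 protons and 10 neutrons (A = 19):
Mass of separated nucleons = 9(1.0073) + 10(1.00866) = 9.0657 + 10.08660 = 19.15230 u
Mass defect Δm = 19.15230 − 18.99347 = 0.15883 u
E_B = 0.15883 × 931.5 = 147.950 MeV
Dividing by A = 19 gives 7.787 MeV per nucleon.

7.79 MeV/nucleon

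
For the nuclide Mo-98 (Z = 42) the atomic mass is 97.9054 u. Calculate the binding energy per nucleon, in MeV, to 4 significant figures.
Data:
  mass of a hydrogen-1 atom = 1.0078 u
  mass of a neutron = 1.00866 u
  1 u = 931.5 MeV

Total constituent mass: 42 × 1.0078 + 56 × 1.00866 = 98.81256 u
The mass defect is 98.81256 − 97.9054 = 0.90716 u.
E_B = 0.90716 × 931.5 = 845.020 MeV
Per nucleon: 845.020 / 98 = 8.623 MeV

8.623 MeV/nucleon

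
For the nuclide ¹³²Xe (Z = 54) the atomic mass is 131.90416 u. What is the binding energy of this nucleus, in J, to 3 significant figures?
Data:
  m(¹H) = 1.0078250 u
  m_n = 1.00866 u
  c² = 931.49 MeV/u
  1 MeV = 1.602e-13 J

With 54 protons and 78 neutrons (A = 132):
Mass of separated nucleons = 54(1.0078250) + 78(1.00866) = 54.4225500 + 78.67548 = 133.0980300 u
The mass defect is 133.0980300 − 131.90416 = 1.1938700 u.
Binding energy = Δm·c² = 1.1938700 × 931.49 MeV/u = 1112.08 MeV
In joules: 1112.08 MeV × 1.602e-13 J/MeV = 1.7816e-10 J

1.78e-10 J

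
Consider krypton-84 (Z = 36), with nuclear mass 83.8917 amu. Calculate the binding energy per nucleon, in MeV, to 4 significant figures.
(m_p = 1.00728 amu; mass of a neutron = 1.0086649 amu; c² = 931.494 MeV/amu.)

The nucleus contains 36 protons and 84 − 36 = 48 neutrons.
Total constituent mass: 36 × 1.00728 + 48 × 1.0086649 = 84.6779952 amu
Mass defect Δm = 84.6779952 − 83.8917 = 0.7862952 amu
E_B = 0.7862952 × 931.494 = 732.429 MeV
Dividing by A = 84 gives 8.719 MeV per nucleon.

8.719 MeV/nucleon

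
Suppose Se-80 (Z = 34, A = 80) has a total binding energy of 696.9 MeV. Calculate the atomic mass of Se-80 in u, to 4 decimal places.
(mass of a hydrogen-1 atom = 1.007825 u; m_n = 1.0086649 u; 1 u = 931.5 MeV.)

Mass defect = 696.9 MeV / (931.5 MeV/u) = 0.748148 u
Constituent mass = 34(1.007825) + 46(1.0086649) = 80.6646354 u
Atomic mass = 80.6646354 − 0.748148 = 79.9164874 u ≈ 79.9165 u (to 4 decimal places)

79.9165 u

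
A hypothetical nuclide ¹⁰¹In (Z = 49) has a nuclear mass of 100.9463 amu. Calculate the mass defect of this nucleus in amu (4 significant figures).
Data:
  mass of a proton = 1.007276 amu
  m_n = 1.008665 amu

0.8608 amu

With 49 protons and 52 neutrons (A = 101):
Σm = 49·m_p + 52·m_n = 49.356524 + 52.450580 = 101.807104 amu
Δm = 101.807104 − 100.9463 = 0.860804 amu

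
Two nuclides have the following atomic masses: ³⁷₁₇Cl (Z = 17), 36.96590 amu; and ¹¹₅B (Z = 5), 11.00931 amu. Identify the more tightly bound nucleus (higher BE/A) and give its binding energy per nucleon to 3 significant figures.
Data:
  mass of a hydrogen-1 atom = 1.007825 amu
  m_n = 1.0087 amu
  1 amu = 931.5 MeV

³⁷₁₇Cl; 8.59 MeV/nucleon

³⁷₁₇Cl: Σm = 17(1.007825) + 20(1.0087) = 37.307025 amu; Δm = 0.341125 amu; E_B = 317.76 MeV; E_B/A = 8.588 MeV
¹¹₅B: Σm = 5(1.007825) + 6(1.0087) = 11.091325 amu; Δm = 0.082015 amu; E_B = 76.397 MeV; E_B/A = 6.945 MeV
³⁷₁₇Cl has the higher binding energy per nucleon, so it is the more tightly bound nucleus.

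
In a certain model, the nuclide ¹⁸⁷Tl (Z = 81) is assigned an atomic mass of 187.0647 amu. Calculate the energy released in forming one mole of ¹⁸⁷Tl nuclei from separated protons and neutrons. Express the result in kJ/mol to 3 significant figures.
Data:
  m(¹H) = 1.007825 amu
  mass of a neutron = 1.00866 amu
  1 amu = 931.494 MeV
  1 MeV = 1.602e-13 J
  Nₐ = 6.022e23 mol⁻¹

1.34e+11 kJ/mol

Z = 81, so N = A − Z = 187 − 81 = 106.
Total constituent mass: 81 × 1.007825 + 106 × 1.00866 = 188.551785 amu
Δm = 188.551785 − 187.0647 = 1.487085 amu
Binding energy = Δm·c² = 1.487085 × 931.494 MeV/amu = 1385.21 MeV
Per nucleus in joules: 1385.21 MeV × 1.602e-13 J/MeV = 2.2191e-10 J
Per mole: 2.2191e-10 J × 6.022e23 mol⁻¹ = 1.3363e+14 J/mol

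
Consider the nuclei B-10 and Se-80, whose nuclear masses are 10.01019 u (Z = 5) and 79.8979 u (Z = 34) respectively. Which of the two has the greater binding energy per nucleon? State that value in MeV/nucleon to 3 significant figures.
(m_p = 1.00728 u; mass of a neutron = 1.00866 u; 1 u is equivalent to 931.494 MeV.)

B-10: Σm = 5(1.00728) + 5(1.00866) = 10.07970 u; Δm = 0.06951 u; E_B = 64.748 MeV; E_B/A = 6.4748 MeV
Se-80: Σm = 34(1.00728) + 46(1.00866) = 80.64588 u; Δm = 0.74798 u; E_B = 696.74 MeV; E_B/A = 8.709 MeV
Se-80 has the higher binding energy per nucleon, so it is the more tightly bound nucleus.

Se-80; 8.71 MeV/nucleon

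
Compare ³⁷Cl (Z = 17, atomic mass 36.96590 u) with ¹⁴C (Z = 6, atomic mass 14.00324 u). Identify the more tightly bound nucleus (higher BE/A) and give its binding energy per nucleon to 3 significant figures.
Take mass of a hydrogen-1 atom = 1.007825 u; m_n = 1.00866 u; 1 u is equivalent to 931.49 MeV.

³⁷Cl: Σm = 17(1.007825) + 20(1.00866) = 37.306225 u; Δm = 0.340325 u; E_B = 317.01 MeV; E_B/A = 8.568 MeV
¹⁴C: Σm = 6(1.007825) + 8(1.00866) = 14.116230 u; Δm = 0.112990 u; E_B = 105.25 MeV; E_B/A = 7.518 MeV
³⁷Cl has the higher binding energy per nucleon, so it is the more tightly bound nucleus.

³⁷Cl; 8.57 MeV/nucleon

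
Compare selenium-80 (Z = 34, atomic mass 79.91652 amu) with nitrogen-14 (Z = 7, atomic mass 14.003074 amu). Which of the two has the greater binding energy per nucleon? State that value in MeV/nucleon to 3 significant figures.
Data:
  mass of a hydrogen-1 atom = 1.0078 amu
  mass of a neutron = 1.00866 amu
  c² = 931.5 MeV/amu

selenium-80: Σm = 34(1.0078) + 46(1.00866) = 80.66356 amu; Δm = 0.74704 amu; E_B = 695.87 MeV; E_B/A = 8.698 MeV
nitrogen-14: Σm = 7(1.0078) + 7(1.00866) = 14.11522 amu; Δm = 0.112146 amu; E_B = 104.464 MeV; E_B/A = 7.462 MeV
selenium-80 has the higher binding energy per nucleon, so it is the more tightly bound nucleus.

selenium-80; 8.70 MeV/nucleon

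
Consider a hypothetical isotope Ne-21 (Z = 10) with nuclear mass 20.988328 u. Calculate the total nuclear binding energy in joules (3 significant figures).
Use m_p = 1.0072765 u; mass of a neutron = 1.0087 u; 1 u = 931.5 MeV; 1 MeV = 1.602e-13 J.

Total constituent mass: 10 × 1.0072765 + 11 × 1.0087 = 21.1684650 u
Δm = 21.1684650 − 20.988328 = 0.1801370 u
Binding energy = Δm·c² = 0.1801370 × 931.5 MeV/u = 167.798 MeV
In joules: 167.798 MeV × 1.602e-13 J/MeV = 2.6881e-11 J

2.69e-11 J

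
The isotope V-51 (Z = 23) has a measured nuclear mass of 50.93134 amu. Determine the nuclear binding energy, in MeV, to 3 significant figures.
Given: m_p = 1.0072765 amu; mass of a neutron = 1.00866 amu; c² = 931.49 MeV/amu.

Z = 23, so N = A − Z = 51 − 23 = 28.
Mass of separated nucleons = 23(1.0072765) + 28(1.00866) = 23.1673595 + 28.24248 = 51.4098395 amu
Δm = 51.4098395 − 50.93134 = 0.4784995 amu
Binding energy = Δm·c² = 0.4784995 × 931.49 MeV/amu = 445.717 MeV

446 MeV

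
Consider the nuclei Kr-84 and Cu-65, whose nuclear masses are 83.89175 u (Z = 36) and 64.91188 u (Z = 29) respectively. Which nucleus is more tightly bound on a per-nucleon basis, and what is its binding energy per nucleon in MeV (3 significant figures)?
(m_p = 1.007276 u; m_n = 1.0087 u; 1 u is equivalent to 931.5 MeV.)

Kr-84: Σm = 36(1.007276) + 48(1.0087) = 84.679536 u; Δm = 0.787786 u; E_B = 733.82 MeV; E_B/A = 8.736 MeV
Cu-65: Σm = 29(1.007276) + 36(1.0087) = 65.524204 u; Δm = 0.612324 u; E_B = 570.38 MeV; E_B/A = 8.775 MeV
Cu-65 has the higher binding energy per nucleon, so it is the more tightly bound nucleus.

Cu-65; 8.78 MeV/nucleon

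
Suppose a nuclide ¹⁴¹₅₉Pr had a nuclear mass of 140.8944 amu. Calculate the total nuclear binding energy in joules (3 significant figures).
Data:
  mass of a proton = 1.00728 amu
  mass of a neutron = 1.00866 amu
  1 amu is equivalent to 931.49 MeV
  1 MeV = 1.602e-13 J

1.86e-10 J

Total constituent mass: 59 × 1.00728 + 82 × 1.00866 = 142.13964 amu
The mass defect is 142.13964 − 140.8944 = 1.24524 amu.
Binding energy = Δm·c² = 1.24524 × 931.49 MeV/amu = 1159.93 MeV
In joules: 1159.93 MeV × 1.602e-13 J/MeV = 1.8582e-10 J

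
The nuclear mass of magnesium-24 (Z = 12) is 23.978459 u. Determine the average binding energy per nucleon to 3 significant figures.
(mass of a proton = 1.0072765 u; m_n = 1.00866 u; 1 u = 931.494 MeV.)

8.26 MeV/nucleon

Total constituent mass: 12 × 1.0072765 + 12 × 1.00866 = 24.1912380 u
Mass defect Δm = 24.1912380 − 23.978459 = 0.2127790 u
E_B = 0.2127790 × 931.494 = 198.202 MeV
Dividing by A = 24 gives 8.258 MeV per nucleon.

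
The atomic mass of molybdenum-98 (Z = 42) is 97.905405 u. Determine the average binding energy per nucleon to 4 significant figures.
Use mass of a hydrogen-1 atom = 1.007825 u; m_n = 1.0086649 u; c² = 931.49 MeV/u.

With 42 protons and 56 neutrons (A = 98):
Total constituent mass: 42 × 1.007825 + 56 × 1.0086649 = 98.8138844 u
The mass defect is 98.8138844 − 97.905405 = 0.9084794 u.
E_B = 0.9084794 × 931.49 = 846.239 MeV
Dividing by A = 98 gives 8.635 MeV per nucleon.

8.635 MeV/nucleon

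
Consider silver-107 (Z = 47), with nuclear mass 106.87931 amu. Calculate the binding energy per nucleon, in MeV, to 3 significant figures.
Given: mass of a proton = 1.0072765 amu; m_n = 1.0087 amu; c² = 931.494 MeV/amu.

8.57 MeV/nucleon

With 47 protons and 60 neutrons (A = 107):
Total constituent mass: 47 × 1.0072765 + 60 × 1.0087 = 107.8639955 amu
Δm = 107.8639955 − 106.87931 = 0.9846855 amu
Binding energy = Δm·c² = 0.9846855 × 931.494 MeV/amu = 917.229 MeV
Dividing by A = 107 gives 8.572 MeV per nucleon.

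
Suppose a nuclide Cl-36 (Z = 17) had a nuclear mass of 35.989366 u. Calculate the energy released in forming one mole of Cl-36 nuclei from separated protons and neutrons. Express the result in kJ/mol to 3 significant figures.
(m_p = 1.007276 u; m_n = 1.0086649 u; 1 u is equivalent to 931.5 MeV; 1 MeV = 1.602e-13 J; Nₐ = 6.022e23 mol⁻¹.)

2.69e+10 kJ/mol

Σm = 17·m_p + 19·m_n = 17.123692 + 19.1646331 = 36.2883251 u
Mass defect Δm = 36.2883251 − 35.989366 = 0.2989591 u
Converting to energy: 0.2989591 u × 931.5 MeV/u = 278.480 MeV
Per nucleus in joules: 278.480 MeV × 1.602e-13 J/MeV = 4.4612e-11 J
Per mole: 4.4612e-11 J × 6.022e23 mol⁻¹ = 2.6865e+13 J/mol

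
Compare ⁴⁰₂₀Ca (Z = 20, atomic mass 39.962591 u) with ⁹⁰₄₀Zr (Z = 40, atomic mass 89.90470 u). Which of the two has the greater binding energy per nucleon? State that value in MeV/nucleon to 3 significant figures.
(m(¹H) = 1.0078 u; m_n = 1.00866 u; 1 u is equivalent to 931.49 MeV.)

⁹⁰₄₀Zr; 8.70 MeV/nucleon

⁴⁰₂₀Ca: Σm = 20(1.0078) + 20(1.00866) = 40.32920 u; Δm = 0.366609 u; E_B = 341.49 MeV; E_B/A = 8.537 MeV
⁹⁰₄₀Zr: Σm = 40(1.0078) + 50(1.00866) = 90.74500 u; Δm = 0.84030 u; E_B = 782.73 MeV; E_B/A = 8.697 MeV
⁹⁰₄₀Zr has the higher binding energy per nucleon, so it is the more tightly bound nucleus.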